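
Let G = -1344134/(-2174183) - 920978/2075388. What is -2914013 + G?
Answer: -597673740538718047/205103332182 ≈ -2.9140e+6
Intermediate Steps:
G = 35782948319/205103332182 (G = -1344134*(-1/2174183) - 920978*1/2075388 = 122194/197653 - 460489/1037694 = 35782948319/205103332182 ≈ 0.17446)
-2914013 + G = -2914013 + 35782948319/205103332182 = -597673740538718047/205103332182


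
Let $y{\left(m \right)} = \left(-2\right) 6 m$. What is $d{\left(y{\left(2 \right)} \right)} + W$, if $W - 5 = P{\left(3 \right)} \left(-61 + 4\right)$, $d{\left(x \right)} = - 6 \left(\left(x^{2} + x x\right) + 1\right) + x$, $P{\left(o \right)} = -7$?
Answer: $-6538$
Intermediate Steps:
$y{\left(m \right)} = - 12 m$
$d{\left(x \right)} = -6 + x - 12 x^{2}$ ($d{\left(x \right)} = - 6 \left(\left(x^{2} + x^{2}\right) + 1\right) + x = - 6 \left(2 x^{2} + 1\right) + x = - 6 \left(1 + 2 x^{2}\right) + x = \left(-6 - 12 x^{2}\right) + x = -6 + x - 12 x^{2}$)
$W = 404$ ($W = 5 - 7 \left(-61 + 4\right) = 5 - -399 = 5 + 399 = 404$)
$d{\left(y{\left(2 \right)} \right)} + W = \left(-6 - 24 - 12 \left(\left(-12\right) 2\right)^{2}\right) + 404 = \left(-6 - 24 - 12 \left(-24\right)^{2}\right) + 404 = \left(-6 - 24 - 6912\right) + 404 = -6942 + 404 = -6538$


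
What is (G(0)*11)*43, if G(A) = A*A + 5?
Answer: 2365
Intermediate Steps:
G(A) = 5 + A**2 (G(A) = A**2 + 5 = 5 + A**2)
(G(0)*11)*43 = ((5 + 0**2)*11)*43 = ((5 + 0)*11)*43 = (5*11)*43 = 55*43 = 2365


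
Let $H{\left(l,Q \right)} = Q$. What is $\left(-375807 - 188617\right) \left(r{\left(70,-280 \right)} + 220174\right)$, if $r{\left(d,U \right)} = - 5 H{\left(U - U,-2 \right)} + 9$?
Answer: $-124282213832$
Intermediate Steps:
$r{\left(d,U \right)} = 19$ ($r{\left(d,U \right)} = \left(-5\right) \left(-2\right) + 9 = 10 + 9 = 19$)
$\left(-375807 - 188617\right) \left(r{\left(70,-280 \right)} + 220174\right) = \left(-375807 - 188617\right) \left(19 + 220174\right) = \left(-564424\right) 220193 = -124282213832$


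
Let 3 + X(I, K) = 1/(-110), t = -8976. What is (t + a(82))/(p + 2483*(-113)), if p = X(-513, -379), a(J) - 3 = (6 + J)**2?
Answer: 135190/30864021 ≈ 0.0043802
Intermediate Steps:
X(I, K) = -331/110 (X(I, K) = -3 + 1/(-110) = -3 - 1/110 = -331/110)
a(J) = 3 + (6 + J)**2
p = -331/110 ≈ -3.0091
(t + a(82))/(p + 2483*(-113)) = (-8976 + (3 + (6 + 82)**2))/(-331/110 + 2483*(-113)) = (-8976 + (3 + 88**2))/(-331/110 - 280579) = (-8976 + (3 + 7744))/(-30864021/110) = (-8976 + 7747)*(-110/30864021) = -1229*(-110/30864021) = 135190/30864021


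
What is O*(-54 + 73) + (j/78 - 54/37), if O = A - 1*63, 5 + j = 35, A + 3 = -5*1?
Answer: -649386/481 ≈ -1350.1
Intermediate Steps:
A = -8 (A = -3 - 5*1 = -3 - 5 = -8)
j = 30 (j = -5 + 35 = 30)
O = -71 (O = -8 - 1*63 = -8 - 63 = -71)
O*(-54 + 73) + (j/78 - 54/37) = -71*(-54 + 73) + (30/78 - 54/37) = -71*19 + (30*(1/78) - 54*1/37) = -1349 + (5/13 - 54/37) = -1349 - 517/481 = -649386/481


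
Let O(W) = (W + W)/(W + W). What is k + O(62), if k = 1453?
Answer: 1454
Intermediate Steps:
O(W) = 1 (O(W) = (2*W)/((2*W)) = (2*W)*(1/(2*W)) = 1)
k + O(62) = 1453 + 1 = 1454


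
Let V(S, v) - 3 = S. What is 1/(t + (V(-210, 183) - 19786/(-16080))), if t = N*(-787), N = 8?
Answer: -8040/52274227 ≈ -0.00015380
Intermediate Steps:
V(S, v) = 3 + S
t = -6296 (t = 8*(-787) = -6296)
1/(t + (V(-210, 183) - 19786/(-16080))) = 1/(-6296 + ((3 - 210) - 19786/(-16080))) = 1/(-6296 + (-207 - 19786*(-1)/16080)) = 1/(-6296 + (-207 - 1*(-9893/8040))) = 1/(-6296 + (-207 + 9893/8040)) = 1/(-6296 - 1654387/8040) = 1/(-52274227/8040) = -8040/52274227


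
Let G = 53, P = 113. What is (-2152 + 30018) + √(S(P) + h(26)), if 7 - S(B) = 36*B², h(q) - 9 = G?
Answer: 27866 + I*√459615 ≈ 27866.0 + 677.95*I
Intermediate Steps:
h(q) = 62 (h(q) = 9 + 53 = 62)
S(B) = 7 - 36*B²
(-2152 + 30018) + √(S(P) + h(26)) = (-2152 + 30018) + √((7 - 36*113²) + 62) = 27866 + √((7 - 36*12769) + 62) = 27866 + √((7 - 459684) + 62) = 27866 + √(-459677 + 62) = 27866 + √(-459615) = 27866 + I*√459615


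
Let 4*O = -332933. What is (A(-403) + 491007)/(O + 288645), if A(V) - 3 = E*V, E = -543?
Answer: 2839356/821647 ≈ 3.4557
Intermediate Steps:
O = -332933/4 (O = (1/4)*(-332933) = -332933/4 ≈ -83233.)
A(V) = 3 - 543*V
(A(-403) + 491007)/(O + 288645) = ((3 - 543*(-403)) + 491007)/(-332933/4 + 288645) = ((3 + 218829) + 491007)/(821647/4) = (218832 + 491007)*(4/821647) = 709839*(4/821647) = 2839356/821647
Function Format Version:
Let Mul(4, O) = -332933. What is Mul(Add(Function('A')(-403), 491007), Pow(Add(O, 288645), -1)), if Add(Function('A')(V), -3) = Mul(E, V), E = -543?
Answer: Rational(2839356, 821647) ≈ 3.4557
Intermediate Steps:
O = Rational(-332933, 4) (O = Mul(Rational(1, 4), -332933) = Rational(-332933, 4) ≈ -83233.)
Function('A')(V) = Add(3, Mul(-543, V))
Mul(Add(Function('A')(-403), 491007), Pow(Add(O, 288645), -1)) = Mul(Add(Add(3, Mul(-543, -403)), 491007), Pow(Add(Rational(-332933, 4), 288645), -1)) = Mul(Add(Add(3, 218829), 491007), Pow(Rational(821647, 4), -1)) = Mul(Add(218832, 491007), Rational(4, 821647)) = Mul(709839, Rational(4, 821647)) = Rational(2839356, 821647)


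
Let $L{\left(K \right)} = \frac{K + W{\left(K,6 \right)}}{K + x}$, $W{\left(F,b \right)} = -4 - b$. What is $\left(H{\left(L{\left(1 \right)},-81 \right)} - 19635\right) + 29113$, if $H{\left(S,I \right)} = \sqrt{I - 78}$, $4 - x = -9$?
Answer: $9478 + i \sqrt{159} \approx 9478.0 + 12.61 i$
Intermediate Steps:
$x = 13$ ($x = 4 - -9 = 4 + 9 = 13$)
$L{\left(K \right)} = \frac{-10 + K}{13 + K}$ ($L{\left(K \right)} = \frac{K - 10}{K + 13} = \frac{K - 10}{13 + K} = \frac{-10 + K}{13 + K}$)
$H{\left(S,I \right)} = \sqrt{-78 + I}$
$\left(H{\left(L{\left(1 \right)},-81 \right)} - 19635\right) + 29113 = \left(\sqrt{-78 - 81} - 19635\right) + 29113 = \left(\sqrt{-159} - 19635\right) + 29113 = \left(i \sqrt{159} - 19635\right) + 29113 = \left(-19635 + i \sqrt{159}\right) + 29113 = 9478 + i \sqrt{159}$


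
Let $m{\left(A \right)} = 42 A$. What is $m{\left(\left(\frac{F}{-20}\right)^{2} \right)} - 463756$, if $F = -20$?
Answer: $-463714$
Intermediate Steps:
$m{\left(\left(\frac{F}{-20}\right)^{2} \right)} - 463756 = 42 \left(- \frac{20}{-20}\right)^{2} - 463756 = 42 \left(\left(-20\right) \left(- \frac{1}{20}\right)\right)^{2} - 463756 = 42 \cdot 1^{2} - 463756 = 42 \cdot 1 - 463756 = 42 - 463756 = -463714$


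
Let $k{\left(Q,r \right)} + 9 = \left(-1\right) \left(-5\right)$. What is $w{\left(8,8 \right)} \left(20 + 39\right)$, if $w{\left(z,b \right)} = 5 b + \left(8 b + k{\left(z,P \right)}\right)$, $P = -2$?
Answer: $5900$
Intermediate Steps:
$k{\left(Q,r \right)} = -4$ ($k{\left(Q,r \right)} = -9 - -5 = -9 + 5 = -4$)
$w{\left(z,b \right)} = -4 + 13 b$ ($w{\left(z,b \right)} = 5 b + \left(8 b - 4\right) = 5 b + \left(-4 + 8 b\right) = -4 + 13 b$)
$w{\left(8,8 \right)} \left(20 + 39\right) = \left(-4 + 13 \cdot 8\right) \left(20 + 39\right) = \left(-4 + 104\right) 59 = 100 \cdot 59 = 5900$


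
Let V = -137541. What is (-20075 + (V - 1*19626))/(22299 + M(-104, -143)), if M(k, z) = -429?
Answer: -88621/10935 ≈ -8.1043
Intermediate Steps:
(-20075 + (V - 1*19626))/(22299 + M(-104, -143)) = (-20075 + (-137541 - 1*19626))/(22299 - 429) = (-20075 + (-137541 - 19626))/21870 = (-20075 - 157167)*(1/21870) = -177242*1/21870 = -88621/10935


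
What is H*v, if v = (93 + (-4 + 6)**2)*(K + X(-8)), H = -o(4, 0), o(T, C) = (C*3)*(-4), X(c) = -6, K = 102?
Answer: 0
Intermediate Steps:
o(T, C) = -12*C (o(T, C) = (3*C)*(-4) = -12*C)
H = 0 (H = -(-12)*0 = -1*0 = 0)
v = 9312 (v = (93 + (-4 + 6)**2)*(102 - 6) = (93 + 2**2)*96 = (93 + 4)*96 = 97*96 = 9312)
H*v = 0*9312 = 0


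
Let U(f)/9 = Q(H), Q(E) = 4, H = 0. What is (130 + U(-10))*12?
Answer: 1992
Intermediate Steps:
U(f) = 36 (U(f) = 9*4 = 36)
(130 + U(-10))*12 = (130 + 36)*12 = 166*12 = 1992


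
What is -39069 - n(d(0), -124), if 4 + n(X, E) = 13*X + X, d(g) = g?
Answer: -39065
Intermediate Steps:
n(X, E) = -4 + 14*X (n(X, E) = -4 + (13*X + X) = -4 + 14*X)
-39069 - n(d(0), -124) = -39069 - (-4 + 14*0) = -39069 - (-4 + 0) = -39069 - 1*(-4) = -39069 + 4 = -39065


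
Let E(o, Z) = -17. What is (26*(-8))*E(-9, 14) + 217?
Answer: 3753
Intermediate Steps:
(26*(-8))*E(-9, 14) + 217 = (26*(-8))*(-17) + 217 = -208*(-17) + 217 = 3536 + 217 = 3753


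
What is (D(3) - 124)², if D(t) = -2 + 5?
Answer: 14641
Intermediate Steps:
D(t) = 3
(D(3) - 124)² = (3 - 124)² = (-121)² = 14641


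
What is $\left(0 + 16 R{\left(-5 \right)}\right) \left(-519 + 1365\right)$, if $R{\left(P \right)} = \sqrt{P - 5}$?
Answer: $13536 i \sqrt{10} \approx 42805.0 i$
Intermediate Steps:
$R{\left(P \right)} = \sqrt{-5 + P}$
$\left(0 + 16 R{\left(-5 \right)}\right) \left(-519 + 1365\right) = \left(0 + 16 \sqrt{-5 - 5}\right) \left(-519 + 1365\right) = \left(0 + 16 \sqrt{-10}\right) 846 = \left(0 + 16 i \sqrt{10}\right) 846 = 16 i \sqrt{10} \cdot 846 = 13536 i \sqrt{10}$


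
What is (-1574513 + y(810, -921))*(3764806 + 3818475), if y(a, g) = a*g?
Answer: -17597177975963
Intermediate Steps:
(-1574513 + y(810, -921))*(3764806 + 3818475) = (-1574513 + 810*(-921))*(3764806 + 3818475) = (-1574513 - 746010)*7583281 = -2320523*7583281 = -17597177975963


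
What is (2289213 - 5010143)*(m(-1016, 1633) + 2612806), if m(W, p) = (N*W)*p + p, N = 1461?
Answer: 6588382543239170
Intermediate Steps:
m(W, p) = p + 1461*W*p (m(W, p) = (1461*W)*p + p = 1461*W*p + p = p + 1461*W*p)
(2289213 - 5010143)*(m(-1016, 1633) + 2612806) = (2289213 - 5010143)*(1633*(1 + 1461*(-1016)) + 2612806) = -2720930*(1633*(1 - 1484376) + 2612806) = -2720930*(1633*(-1484375) + 2612806) = -2720930*(-2423984375 + 2612806) = -2720930*(-2421371569) = 6588382543239170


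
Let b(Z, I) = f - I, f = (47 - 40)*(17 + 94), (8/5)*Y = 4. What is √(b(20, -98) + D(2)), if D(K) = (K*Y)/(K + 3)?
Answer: 2*√219 ≈ 29.597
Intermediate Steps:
Y = 5/2 (Y = (5/8)*4 = 5/2 ≈ 2.5000)
f = 777 (f = 7*111 = 777)
b(Z, I) = 777 - I
D(K) = 5*K/(2*(3 + K)) (D(K) = (K*(5/2))/(K + 3) = (5*K/2)/(3 + K) = 5*K/(2*(3 + K)))
√(b(20, -98) + D(2)) = √((777 - 1*(-98)) + (5/2)*2/(3 + 2)) = √((777 + 98) + (5/2)*2/5) = √(875 + (5/2)*2*(⅕)) = √(875 + 1) = √876 = 2*√219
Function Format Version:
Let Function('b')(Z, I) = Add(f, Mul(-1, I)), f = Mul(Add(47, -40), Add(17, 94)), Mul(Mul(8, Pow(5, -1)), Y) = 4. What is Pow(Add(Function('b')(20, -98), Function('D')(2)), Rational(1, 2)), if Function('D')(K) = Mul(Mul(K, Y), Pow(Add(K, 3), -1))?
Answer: Mul(2, Pow(219, Rational(1, 2))) ≈ 29.597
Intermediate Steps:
Y = Rational(5, 2) (Y = Mul(Rational(5, 8), 4) = Rational(5, 2) ≈ 2.5000)
f = 777 (f = Mul(7, 111) = 777)
Function('b')(Z, I) = Add(777, Mul(-1, I))
Function('D')(K) = Mul(Rational(5, 2), K, Pow(Add(3, K), -1)) (Function('D')(K) = Mul(Mul(K, Rational(5, 2)), Pow(Add(K, 3), -1)) = Mul(Mul(Rational(5, 2), K), Pow(Add(3, K), -1)) = Mul(Rational(5, 2), K, Pow(Add(3, K), -1)))
Pow(Add(Function('b')(20, -98), Function('D')(2)), Rational(1, 2)) = Pow(Add(Add(777, Mul(-1, -98)), Mul(Rational(5, 2), 2, Pow(Add(3, 2), -1))), Rational(1, 2)) = Pow(Add(Add(777, 98), Mul(Rational(5, 2), 2, Pow(5, -1))), Rational(1, 2)) = Pow(Add(875, Mul(Rational(5, 2), 2, Rational(1, 5))), Rational(1, 2)) = Pow(Add(875, 1), Rational(1, 2)) = Pow(876, Rational(1, 2)) = Mul(2, Pow(219, Rational(1, 2)))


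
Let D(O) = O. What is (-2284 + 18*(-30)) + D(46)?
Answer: -2778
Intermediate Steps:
(-2284 + 18*(-30)) + D(46) = (-2284 + 18*(-30)) + 46 = (-2284 - 540) + 46 = -2824 + 46 = -2778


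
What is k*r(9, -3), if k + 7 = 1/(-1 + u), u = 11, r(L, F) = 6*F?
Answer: 621/5 ≈ 124.20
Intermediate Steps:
k = -69/10 (k = -7 + 1/(-1 + 11) = -7 + 1/10 = -7 + ⅒ = -69/10 ≈ -6.9000)
k*r(9, -3) = -207*(-3)/5 = -69/10*(-18) = 621/5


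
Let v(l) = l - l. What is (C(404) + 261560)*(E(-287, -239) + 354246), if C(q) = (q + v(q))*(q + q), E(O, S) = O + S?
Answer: 207984530240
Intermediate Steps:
v(l) = 0
C(q) = 2*q² (C(q) = (q + 0)*(q + q) = q*(2*q) = 2*q²)
(C(404) + 261560)*(E(-287, -239) + 354246) = (2*404² + 261560)*((-287 - 239) + 354246) = (2*163216 + 261560)*(-526 + 354246) = (326432 + 261560)*353720 = 587992*353720 = 207984530240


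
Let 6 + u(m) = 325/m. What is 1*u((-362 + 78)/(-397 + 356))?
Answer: 11621/284 ≈ 40.919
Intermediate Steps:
u(m) = -6 + 325/m
1*u((-362 + 78)/(-397 + 356)) = 1*(-6 + 325/(((-362 + 78)/(-397 + 356)))) = 1*(-6 + 325/((-284/(-41)))) = 1*(-6 + 325/((-284*(-1/41)))) = 1*(-6 + 325/(284/41)) = 1*(-6 + 325*(41/284)) = 1*(-6 + 13325/284) = 1*(11621/284) = 11621/284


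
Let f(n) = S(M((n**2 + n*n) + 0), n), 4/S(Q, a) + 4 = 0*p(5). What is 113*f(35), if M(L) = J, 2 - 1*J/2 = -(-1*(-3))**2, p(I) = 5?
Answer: -113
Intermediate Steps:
J = 22 (J = 4 - (-2)*(-1*(-3))**2 = 4 - (-2)*3**2 = 4 - (-2)*9 = 4 - 2*(-9) = 4 + 18 = 22)
M(L) = 22
S(Q, a) = -1 (S(Q, a) = 4/(-4 + 0*5) = 4/(-4 + 0) = 4/(-4) = 4*(-1/4) = -1)
f(n) = -1
113*f(35) = 113*(-1) = -113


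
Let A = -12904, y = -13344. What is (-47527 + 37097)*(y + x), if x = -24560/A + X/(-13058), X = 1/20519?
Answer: 30070844186915529655/216091272763 ≈ 1.3916e+8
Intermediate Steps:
X = 1/20519 ≈ 4.8735e-5
x = 822566901527/432182545526 (x = -24560/(-12904) + (1/20519)/(-13058) = -24560*(-1/12904) + (1/20519)*(-1/13058) = 3070/1613 - 1/267937102 = 822566901527/432182545526 ≈ 1.9033)
(-47527 + 37097)*(y + x) = (-47527 + 37097)*(-13344 + 822566901527/432182545526) = -10430*(-5766221320597417/432182545526) = 30070844186915529655/216091272763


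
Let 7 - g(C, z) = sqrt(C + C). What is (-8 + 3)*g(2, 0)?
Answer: -25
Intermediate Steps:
g(C, z) = 7 - sqrt(2)*sqrt(C) (g(C, z) = 7 - sqrt(C + C) = 7 - sqrt(2*C) = 7 - sqrt(2)*sqrt(C))
(-8 + 3)*g(2, 0) = (-8 + 3)*(7 - sqrt(2)*sqrt(2)) = -5*(7 - 2) = -5*5 = -25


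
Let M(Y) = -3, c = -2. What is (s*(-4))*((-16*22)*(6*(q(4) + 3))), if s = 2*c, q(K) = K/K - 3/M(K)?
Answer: -168960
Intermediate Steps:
q(K) = 2 (q(K) = K/K - 3/(-3) = 1 - 3*(-1/3) = 1 + 1 = 2)
s = -4 (s = 2*(-2) = -4)
(s*(-4))*((-16*22)*(6*(q(4) + 3))) = (-4*(-4))*((-16*22)*(6*(2 + 3))) = 16*(-2112*5) = 16*(-352*30) = 16*(-10560) = -168960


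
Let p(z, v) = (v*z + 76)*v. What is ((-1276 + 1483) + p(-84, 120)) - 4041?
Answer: -1204314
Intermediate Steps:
p(z, v) = v*(76 + v*z) (p(z, v) = (76 + v*z)*v = v*(76 + v*z))
((-1276 + 1483) + p(-84, 120)) - 4041 = ((-1276 + 1483) + 120*(76 + 120*(-84))) - 4041 = (207 + 120*(76 - 10080)) - 4041 = (207 + 120*(-10004)) - 4041 = (207 - 1200480) - 4041 = -1200273 - 4041 = -1204314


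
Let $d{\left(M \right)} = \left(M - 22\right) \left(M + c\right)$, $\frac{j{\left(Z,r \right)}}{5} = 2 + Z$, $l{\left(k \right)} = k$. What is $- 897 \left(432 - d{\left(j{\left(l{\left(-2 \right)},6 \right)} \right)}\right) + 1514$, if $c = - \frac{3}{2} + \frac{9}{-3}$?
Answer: $-297187$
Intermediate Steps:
$c = - \frac{9}{2}$ ($c = \left(-3\right) \frac{1}{2} + 9 \left(- \frac{1}{3}\right) = - \frac{3}{2} - 3 = - \frac{9}{2} \approx -4.5$)
$j{\left(Z,r \right)} = 10 + 5 Z$ ($j{\left(Z,r \right)} = 5 \left(2 + Z\right) = 10 + 5 Z$)
$d{\left(M \right)} = \left(-22 + M\right) \left(- \frac{9}{2} + M\right)$ ($d{\left(M \right)} = \left(M - 22\right) \left(M - \frac{9}{2}\right) = \left(-22 + M\right) \left(- \frac{9}{2} + M\right)$)
$- 897 \left(432 - d{\left(j{\left(l{\left(-2 \right)},6 \right)} \right)}\right) + 1514 = - 897 \left(432 - \left(99 + \left(10 + 5 \left(-2\right)\right)^{2} - \frac{53 \left(10 + 5 \left(-2\right)\right)}{2}\right)\right) + 1514 = - 897 \left(432 - \left(99 + \left(10 - 10\right)^{2} - \frac{53 \left(10 - 10\right)}{2}\right)\right) + 1514 = - 897 \left(432 - \left(99 + 0^{2} - 0\right)\right) + 1514 = - 897 \left(432 - \left(99 + 0 + 0\right)\right) + 1514 = - 897 \left(432 - 99\right) + 1514 = \left(-897\right) 333 + 1514 = -298701 + 1514 = -297187$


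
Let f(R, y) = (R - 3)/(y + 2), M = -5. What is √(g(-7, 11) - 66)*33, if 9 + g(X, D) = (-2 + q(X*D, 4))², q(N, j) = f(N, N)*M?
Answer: 11*I*√191 ≈ 152.02*I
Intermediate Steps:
f(R, y) = (-3 + R)/(2 + y)
q(N, j) = -5*(-3 + N)/(2 + N) (q(N, j) = ((-3 + N)/(2 + N))*(-5) = -5*(-3 + N)/(2 + N))
g(X, D) = -9 + (-2 + 5*(3 - D*X)/(2 + D*X))² (g(X, D) = -9 + (-2 + 5*(3 - X*D)/(2 + X*D))² = -9 + (-2 + 5*(3 - D*X)/(2 + D*X))²)
√(g(-7, 11) - 66)*33 = √((-9 + (-11 + 7*11*(-7))²/(2 + 11*(-7))²) - 66)*33 = √((-9 + (-11 - 539)²/(2 - 77)²) - 66)*33 = √((-9 + (-550)²/(-75)²) - 66)*33 = √((-9 + 302500*(1/5625)) - 66)*33 = √((-9 + 484/9) - 66)*33 = √(403/9 - 66)*33 = √(-191/9)*33 = (I*√191/3)*33 = 11*I*√191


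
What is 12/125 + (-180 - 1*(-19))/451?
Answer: -14713/56375 ≈ -0.26098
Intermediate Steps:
12/125 + (-180 - 1*(-19))/451 = 12*(1/125) + (-180 + 19)*(1/451) = 12/125 - 161*1/451 = 12/125 - 161/451 = -14713/56375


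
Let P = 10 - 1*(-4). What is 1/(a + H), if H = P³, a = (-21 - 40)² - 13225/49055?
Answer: 9811/63425470 ≈ 0.00015469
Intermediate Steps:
P = 14 (P = 10 + 4 = 14)
a = 36504086/9811 (a = (-61)² - 13225/49055 = 3721 - 1*2645/9811 = 3721 - 2645/9811 = 36504086/9811 ≈ 3720.7)
H = 2744 (H = 14³ = 2744)
1/(a + H) = 1/(36504086/9811 + 2744) = 1/(63425470/9811) = 9811/63425470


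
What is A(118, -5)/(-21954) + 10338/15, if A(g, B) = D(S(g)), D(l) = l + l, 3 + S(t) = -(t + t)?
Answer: 37827937/54885 ≈ 689.22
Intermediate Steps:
S(t) = -3 - 2*t (S(t) = -3 - (t + t) = -3 - 2*t)
D(l) = 2*l
A(g, B) = -6 - 4*g (A(g, B) = 2*(-3 - 2*g) = -6 - 4*g)
A(118, -5)/(-21954) + 10338/15 = (-6 - 4*118)/(-21954) + 10338/15 = (-6 - 472)*(-1/21954) + 10338*(1/15) = -478*(-1/21954) + 3446/5 = 239/10977 + 3446/5 = 37827937/54885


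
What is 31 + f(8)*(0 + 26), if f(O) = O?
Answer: 239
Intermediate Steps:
31 + f(8)*(0 + 26) = 31 + 8*(0 + 26) = 31 + 8*26 = 31 + 208 = 239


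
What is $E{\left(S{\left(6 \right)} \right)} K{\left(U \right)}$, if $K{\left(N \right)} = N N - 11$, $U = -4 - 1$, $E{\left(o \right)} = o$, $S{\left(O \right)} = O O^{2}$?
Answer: $3024$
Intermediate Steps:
$S{\left(O \right)} = O^{3}$
$U = -5$
$K{\left(N \right)} = -11 + N^{2}$ ($K{\left(N \right)} = N^{2} - 11 = -11 + N^{2}$)
$E{\left(S{\left(6 \right)} \right)} K{\left(U \right)} = 6^{3} \left(-11 + \left(-5\right)^{2}\right) = 216 \left(-11 + 25\right) = 216 \cdot 14 = 3024$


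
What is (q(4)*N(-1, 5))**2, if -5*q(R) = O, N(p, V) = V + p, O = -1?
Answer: 16/25 ≈ 0.64000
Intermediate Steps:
q(R) = 1/5 (q(R) = -1/5*(-1) = 1/5)
(q(4)*N(-1, 5))**2 = ((5 - 1)/5)**2 = ((1/5)*4)**2 = (4/5)**2 = 16/25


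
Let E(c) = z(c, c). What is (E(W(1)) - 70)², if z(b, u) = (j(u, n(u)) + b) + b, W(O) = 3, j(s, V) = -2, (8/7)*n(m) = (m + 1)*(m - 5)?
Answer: 4356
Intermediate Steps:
n(m) = 7*(1 + m)*(-5 + m)/8 (n(m) = 7*((m + 1)*(m - 5))/8 = 7*((1 + m)*(-5 + m))/8 = 7*(1 + m)*(-5 + m)/8)
z(b, u) = -2 + 2*b (z(b, u) = (-2 + b) + b = -2 + 2*b)
E(c) = -2 + 2*c
(E(W(1)) - 70)² = ((-2 + 2*3) - 70)² = ((-2 + 6) - 70)² = (4 - 70)² = (-66)² = 4356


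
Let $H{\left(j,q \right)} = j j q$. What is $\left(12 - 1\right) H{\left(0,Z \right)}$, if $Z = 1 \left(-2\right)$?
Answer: $0$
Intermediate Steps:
$Z = -2$
$H{\left(j,q \right)} = q j^{2}$ ($H{\left(j,q \right)} = j^{2} q = q j^{2}$)
$\left(12 - 1\right) H{\left(0,Z \right)} = \left(12 - 1\right) \left(- 2 \cdot 0^{2}\right) = 11 \left(\left(-2\right) 0\right) = 11 \cdot 0 = 0$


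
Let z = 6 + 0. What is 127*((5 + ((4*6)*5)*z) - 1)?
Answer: 91948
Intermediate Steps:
z = 6
127*((5 + ((4*6)*5)*z) - 1) = 127*((5 + ((4*6)*5)*6) - 1) = 127*((5 + (24*5)*6) - 1) = 127*((5 + 120*6) - 1) = 127*((5 + 720) - 1) = 127*(725 - 1) = 127*724 = 91948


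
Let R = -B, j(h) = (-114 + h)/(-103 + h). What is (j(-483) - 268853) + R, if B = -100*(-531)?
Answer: -188663861/586 ≈ -3.2195e+5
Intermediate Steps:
j(h) = (-114 + h)/(-103 + h)
B = 53100
R = -53100 (R = -1*53100 = -53100)
(j(-483) - 268853) + R = ((-114 - 483)/(-103 - 483) - 268853) - 53100 = (-597/(-586) - 268853) - 53100 = (-1/586*(-597) - 268853) - 53100 = (597/586 - 268853) - 53100 = -157547261/586 - 53100 = -188663861/586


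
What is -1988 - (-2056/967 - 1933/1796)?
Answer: -3447061429/1736732 ≈ -1984.8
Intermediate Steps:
-1988 - (-2056/967 - 1933/1796) = -1988 - 1*(-5561787/1736732) = -1988 + 5561787/1736732 = -3447061429/1736732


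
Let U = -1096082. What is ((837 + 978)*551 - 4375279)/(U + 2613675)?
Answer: -3375214/1517593 ≈ -2.2241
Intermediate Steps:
((837 + 978)*551 - 4375279)/(U + 2613675) = ((837 + 978)*551 - 4375279)/(-1096082 + 2613675) = (1815*551 - 4375279)/1517593 = (1000065 - 4375279)*(1/1517593) = -3375214*1/1517593 = -3375214/1517593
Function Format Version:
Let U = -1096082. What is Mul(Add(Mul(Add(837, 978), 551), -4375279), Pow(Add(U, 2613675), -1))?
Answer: Rational(-3375214, 1517593) ≈ -2.2241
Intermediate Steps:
Mul(Add(Mul(Add(837, 978), 551), -4375279), Pow(Add(U, 2613675), -1)) = Mul(Add(Mul(Add(837, 978), 551), -4375279), Pow(Add(-1096082, 2613675), -1)) = Mul(Add(Mul(1815, 551), -4375279), Pow(1517593, -1)) = Mul(Add(1000065, -4375279), Rational(1, 1517593)) = Mul(-3375214, Rational(1, 1517593)) = Rational(-3375214, 1517593)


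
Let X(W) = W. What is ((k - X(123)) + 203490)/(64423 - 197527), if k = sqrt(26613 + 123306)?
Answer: -67789/44368 - 11*sqrt(1239)/133104 ≈ -1.5308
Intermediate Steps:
k = 11*sqrt(1239) (k = sqrt(149919) = 11*sqrt(1239) ≈ 387.19)
((k - X(123)) + 203490)/(64423 - 197527) = ((11*sqrt(1239) - 1*123) + 203490)/(64423 - 197527) = ((11*sqrt(1239) - 123) + 203490)/(-133104) = ((-123 + 11*sqrt(1239)) + 203490)*(-1/133104) = (203367 + 11*sqrt(1239))*(-1/133104) = -67789/44368 - 11*sqrt(1239)/133104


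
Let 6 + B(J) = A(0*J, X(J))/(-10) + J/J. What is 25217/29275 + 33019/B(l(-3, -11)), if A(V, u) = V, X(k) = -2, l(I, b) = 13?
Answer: -193301028/29275 ≈ -6602.9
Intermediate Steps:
B(J) = -5 (B(J) = -6 + ((0*J)/(-10) + J/J) = -6 + (0*(-⅒) + 1) = -6 + (0 + 1) = -6 + 1 = -5)
25217/29275 + 33019/B(l(-3, -11)) = 25217/29275 + 33019/(-5) = 25217*(1/29275) + 33019*(-⅕) = 25217/29275 - 33019/5 = -193301028/29275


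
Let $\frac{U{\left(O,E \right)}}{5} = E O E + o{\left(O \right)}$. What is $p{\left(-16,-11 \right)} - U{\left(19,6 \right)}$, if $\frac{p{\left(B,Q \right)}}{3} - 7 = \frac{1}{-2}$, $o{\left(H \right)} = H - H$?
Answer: $- \frac{6801}{2} \approx -3400.5$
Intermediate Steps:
$o{\left(H \right)} = 0$
$U{\left(O,E \right)} = 5 O E^{2}$ ($U{\left(O,E \right)} = 5 \left(E O E + 0\right) = 5 \left(O E^{2} + 0\right) = 5 O E^{2}$)
$p{\left(B,Q \right)} = \frac{39}{2}$ ($p{\left(B,Q \right)} = 21 + \frac{3}{-2} = 21 + 3 \left(- \frac{1}{2}\right) = 21 - \frac{3}{2} = \frac{39}{2}$)
$p{\left(-16,-11 \right)} - U{\left(19,6 \right)} = \frac{39}{2} - 5 \cdot 19 \cdot 6^{2} = \frac{39}{2} - 5 \cdot 19 \cdot 36 = \frac{39}{2} - 3420 = - \frac{6801}{2}$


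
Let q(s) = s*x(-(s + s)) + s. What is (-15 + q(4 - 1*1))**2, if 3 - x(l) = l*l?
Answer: 12321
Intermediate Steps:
x(l) = 3 - l**2 (x(l) = 3 - l*l = 3 - l**2)
q(s) = s + s*(3 - 4*s**2) (q(s) = s*(3 - (-(s + s))**2) + s = s*(3 - (-2*s)**2) + s = s*(3 - 4*s**2) + s = s + s*(3 - 4*s**2))
(-15 + q(4 - 1*1))**2 = (-15 + 4*(4 - 1*1)*(1 - (4 - 1*1)**2))**2 = (-15 + 4*(4 - 1)*(1 - (4 - 1)**2))**2 = (-15 + 4*3*(1 - 1*3**2))**2 = (-15 + 4*3*(1 - 1*9))**2 = (-15 + 4*3*(1 - 9))**2 = (-15 + 4*3*(-8))**2 = (-15 - 96)**2 = (-111)**2 = 12321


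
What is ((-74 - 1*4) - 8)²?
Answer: 7396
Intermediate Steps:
((-74 - 1*4) - 8)² = ((-74 - 4) - 8)² = (-78 - 8)² = (-86)² = 7396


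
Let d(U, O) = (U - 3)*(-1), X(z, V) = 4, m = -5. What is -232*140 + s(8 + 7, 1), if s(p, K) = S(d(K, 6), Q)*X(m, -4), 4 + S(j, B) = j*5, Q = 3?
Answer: -32456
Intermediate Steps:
d(U, O) = 3 - U (d(U, O) = (-3 + U)*(-1) = 3 - U)
S(j, B) = -4 + 5*j (S(j, B) = -4 + j*5 = -4 + 5*j)
s(p, K) = 44 - 20*K (s(p, K) = (-4 + 5*(3 - K))*4 = (-4 + (15 - 5*K))*4 = (11 - 5*K)*4 = 44 - 20*K)
-232*140 + s(8 + 7, 1) = -232*140 + (44 - 20*1) = -32480 + (44 - 20) = -32480 + 24 = -32456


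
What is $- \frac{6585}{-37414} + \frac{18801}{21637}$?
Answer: $\frac{845900259}{809526718} \approx 1.0449$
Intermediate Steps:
$- \frac{6585}{-37414} + \frac{18801}{21637} = \left(-6585\right) \left(- \frac{1}{37414}\right) + 18801 \cdot \frac{1}{21637} = \frac{6585}{37414} + \frac{18801}{21637} = \frac{845900259}{809526718}$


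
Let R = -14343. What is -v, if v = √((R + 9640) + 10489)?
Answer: -√5786 ≈ -76.066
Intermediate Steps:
v = √5786 (v = √((-14343 + 9640) + 10489) = √(-4703 + 10489) = √5786 ≈ 76.066)
-v = -√5786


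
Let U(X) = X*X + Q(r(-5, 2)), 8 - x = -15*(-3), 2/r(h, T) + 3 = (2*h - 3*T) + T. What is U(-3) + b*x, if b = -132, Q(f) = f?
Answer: 83179/17 ≈ 4892.9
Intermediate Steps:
r(h, T) = 2/(-3 - 2*T + 2*h) (r(h, T) = 2/(-3 + ((2*h - 3*T) + T)) = 2/(-3 + ((-3*T + 2*h) + T)) = 2/(-3 + (-2*T + 2*h)) = 2/(-3 - 2*T + 2*h))
x = -37 (x = 8 - (-15)*(-3) = 8 - 1*45 = 8 - 45 = -37)
U(X) = -2/17 + X**2 (U(X) = X*X + 2/(-3 - 2*2 + 2*(-5)) = X**2 + 2/(-3 - 4 - 10) = X**2 + 2/(-17) = X**2 + 2*(-1/17) = X**2 - 2/17 = -2/17 + X**2)
U(-3) + b*x = (-2/17 + (-3)**2) - 132*(-37) = (-2/17 + 9) + 4884 = 151/17 + 4884 = 83179/17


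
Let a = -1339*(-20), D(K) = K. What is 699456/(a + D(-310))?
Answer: 349728/13235 ≈ 26.424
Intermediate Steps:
a = 26780
699456/(a + D(-310)) = 699456/(26780 - 310) = 699456/26470 = 699456*(1/26470) = 349728/13235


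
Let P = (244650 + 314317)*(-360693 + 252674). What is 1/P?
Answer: -1/60379056373 ≈ -1.6562e-11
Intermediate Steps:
P = -60379056373 (P = 558967*(-108019) = -60379056373)
1/P = 1/(-60379056373) = -1/60379056373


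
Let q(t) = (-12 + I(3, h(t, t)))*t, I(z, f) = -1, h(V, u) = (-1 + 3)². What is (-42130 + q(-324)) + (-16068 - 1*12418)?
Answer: -66404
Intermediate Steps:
h(V, u) = 4 (h(V, u) = 2² = 4)
q(t) = -13*t (q(t) = (-12 - 1)*t = -13*t)
(-42130 + q(-324)) + (-16068 - 1*12418) = (-42130 - 13*(-324)) + (-16068 - 1*12418) = (-42130 + 4212) + (-16068 - 12418) = -37918 - 28486 = -66404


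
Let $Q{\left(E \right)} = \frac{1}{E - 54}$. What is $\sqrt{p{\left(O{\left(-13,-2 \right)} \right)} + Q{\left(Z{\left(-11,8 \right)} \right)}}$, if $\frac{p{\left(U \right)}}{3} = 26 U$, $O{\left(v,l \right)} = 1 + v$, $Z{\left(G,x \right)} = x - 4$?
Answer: $\frac{i \sqrt{93602}}{10} \approx 30.594 i$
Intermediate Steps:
$Z{\left(G,x \right)} = -4 + x$
$p{\left(U \right)} = 78 U$ ($p{\left(U \right)} = 3 \cdot 26 U = 78 U$)
$Q{\left(E \right)} = \frac{1}{-54 + E}$
$\sqrt{p{\left(O{\left(-13,-2 \right)} \right)} + Q{\left(Z{\left(-11,8 \right)} \right)}} = \sqrt{78 \left(1 - 13\right) + \frac{1}{-54 + \left(-4 + 8\right)}} = \sqrt{78 \left(-12\right) + \frac{1}{-54 + 4}} = \sqrt{-936 + \frac{1}{-50}} = \sqrt{-936 - \frac{1}{50}} = \sqrt{- \frac{46801}{50}} = \frac{i \sqrt{93602}}{10}$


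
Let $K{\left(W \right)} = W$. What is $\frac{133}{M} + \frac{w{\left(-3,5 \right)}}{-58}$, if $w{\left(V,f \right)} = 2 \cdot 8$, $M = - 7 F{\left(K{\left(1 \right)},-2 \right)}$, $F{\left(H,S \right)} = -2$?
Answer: $\frac{535}{58} \approx 9.2241$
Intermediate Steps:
$M = 14$ ($M = \left(-7\right) \left(-2\right) = 14$)
$w{\left(V,f \right)} = 16$
$\frac{133}{M} + \frac{w{\left(-3,5 \right)}}{-58} = \frac{133}{14} + \frac{16}{-58} = 133 \cdot \frac{1}{14} + 16 \left(- \frac{1}{58}\right) = \frac{19}{2} - \frac{8}{29} = \frac{535}{58}$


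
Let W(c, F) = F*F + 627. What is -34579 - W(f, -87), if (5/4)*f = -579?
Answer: -42775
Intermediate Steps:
f = -2316/5 (f = (⅘)*(-579) = -2316/5 ≈ -463.20)
W(c, F) = 627 + F² (W(c, F) = F² + 627 = 627 + F²)
-34579 - W(f, -87) = -34579 - (627 + (-87)²) = -34579 - (627 + 7569) = -34579 - 1*8196 = -34579 - 8196 = -42775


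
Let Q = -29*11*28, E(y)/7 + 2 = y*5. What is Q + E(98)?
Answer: -5516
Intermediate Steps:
E(y) = -14 + 35*y (E(y) = -14 + 7*(y*5) = -14 + 7*(5*y) = -14 + 35*y)
Q = -8932 (Q = -319*28 = -8932)
Q + E(98) = -8932 + (-14 + 35*98) = -8932 + (-14 + 3430) = -8932 + 3416 = -5516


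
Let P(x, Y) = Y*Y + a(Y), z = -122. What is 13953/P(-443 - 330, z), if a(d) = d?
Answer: 13953/14762 ≈ 0.94520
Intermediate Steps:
P(x, Y) = Y + Y² (P(x, Y) = Y*Y + Y = Y² + Y = Y + Y²)
13953/P(-443 - 330, z) = 13953/((-122*(1 - 122))) = 13953/((-122*(-121))) = 13953/14762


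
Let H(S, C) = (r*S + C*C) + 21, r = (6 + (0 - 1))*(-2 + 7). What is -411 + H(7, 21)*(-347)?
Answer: -221450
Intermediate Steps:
r = 25 (r = (6 - 1)*5 = 5*5 = 25)
H(S, C) = 21 + C² + 25*S (H(S, C) = (25*S + C*C) + 21 = (25*S + C²) + 21 = (C² + 25*S) + 21 = 21 + C² + 25*S)
-411 + H(7, 21)*(-347) = -411 + (21 + 21² + 25*7)*(-347) = -411 + (21 + 441 + 175)*(-347) = -411 + 637*(-347) = -411 - 221039 = -221450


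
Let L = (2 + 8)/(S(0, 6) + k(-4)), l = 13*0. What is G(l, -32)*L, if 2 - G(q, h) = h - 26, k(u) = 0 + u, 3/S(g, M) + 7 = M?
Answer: -600/7 ≈ -85.714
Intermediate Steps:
l = 0
S(g, M) = 3/(-7 + M)
k(u) = u
G(q, h) = 28 - h (G(q, h) = 2 - (h - 26) = 2 - (-26 + h) = 2 + (26 - h) = 28 - h)
L = -10/7 (L = (2 + 8)/(3/(-7 + 6) - 4) = 10/(3/(-1) - 4) = 10/(3*(-1) - 4) = 10/(-3 - 4) = 10/(-7) = 10*(-⅐) = -10/7 ≈ -1.4286)
G(l, -32)*L = (28 - 1*(-32))*(-10/7) = (28 + 32)*(-10/7) = 60*(-10/7) = -600/7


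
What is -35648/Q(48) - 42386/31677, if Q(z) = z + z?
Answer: -11805112/31677 ≈ -372.67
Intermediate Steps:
Q(z) = 2*z
-35648/Q(48) - 42386/31677 = -35648/(2*48) - 42386/31677 = -35648/96 - 42386*1/31677 = -35648*1/96 - 42386/31677 = -1114/3 - 42386/31677 = -11805112/31677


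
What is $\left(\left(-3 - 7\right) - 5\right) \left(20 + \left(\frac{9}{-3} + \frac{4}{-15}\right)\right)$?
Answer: $-251$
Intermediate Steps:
$\left(\left(-3 - 7\right) - 5\right) \left(20 + \left(\frac{9}{-3} + \frac{4}{-15}\right)\right) = \left(-10 - 5\right) \left(20 + \left(9 \left(- \frac{1}{3}\right) + 4 \left(- \frac{1}{15}\right)\right)\right) = - 15 \left(20 - \frac{49}{15}\right) = \left(-15\right) \frac{251}{15} = -251$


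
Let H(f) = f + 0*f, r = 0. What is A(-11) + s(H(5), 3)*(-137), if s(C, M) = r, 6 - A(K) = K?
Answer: 17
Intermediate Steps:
A(K) = 6 - K
H(f) = f (H(f) = f + 0 = f)
s(C, M) = 0
A(-11) + s(H(5), 3)*(-137) = (6 - 1*(-11)) + 0*(-137) = (6 + 11) + 0 = 17 + 0 = 17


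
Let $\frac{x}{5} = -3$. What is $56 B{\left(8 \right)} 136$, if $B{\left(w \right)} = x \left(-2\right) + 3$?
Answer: $251328$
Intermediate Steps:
$x = -15$ ($x = 5 \left(-3\right) = -15$)
$B{\left(w \right)} = 33$ ($B{\left(w \right)} = \left(-15\right) \left(-2\right) + 3 = 30 + 3 = 33$)
$56 B{\left(8 \right)} 136 = 56 \cdot 33 \cdot 136 = 1848 \cdot 136 = 251328$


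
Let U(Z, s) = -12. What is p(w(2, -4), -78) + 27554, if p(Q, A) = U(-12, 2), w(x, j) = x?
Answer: 27542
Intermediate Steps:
p(Q, A) = -12
p(w(2, -4), -78) + 27554 = -12 + 27554 = 27542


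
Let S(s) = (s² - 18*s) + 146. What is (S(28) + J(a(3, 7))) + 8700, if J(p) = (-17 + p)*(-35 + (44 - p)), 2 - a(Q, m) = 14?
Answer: 8517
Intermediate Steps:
a(Q, m) = -12 (a(Q, m) = 2 - 1*14 = 2 - 14 = -12)
S(s) = 146 + s² - 18*s
J(p) = (-17 + p)*(9 - p)
(S(28) + J(a(3, 7))) + 8700 = ((146 + 28² - 18*28) + (-153 - 1*(-12)² + 26*(-12))) + 8700 = ((146 + 784 - 504) + (-153 - 1*144 - 312)) + 8700 = (426 + (-153 - 144 - 312)) + 8700 = (426 - 609) + 8700 = -183 + 8700 = 8517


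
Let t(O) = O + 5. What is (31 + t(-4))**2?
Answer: 1024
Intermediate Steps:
t(O) = 5 + O
(31 + t(-4))**2 = (31 + (5 - 4))**2 = (31 + 1)**2 = 32**2 = 1024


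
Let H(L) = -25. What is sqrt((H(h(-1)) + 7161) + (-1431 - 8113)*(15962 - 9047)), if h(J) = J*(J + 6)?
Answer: 2*I*sqrt(16497406) ≈ 8123.4*I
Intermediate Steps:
h(J) = J*(6 + J)
sqrt((H(h(-1)) + 7161) + (-1431 - 8113)*(15962 - 9047)) = sqrt((-25 + 7161) + (-1431 - 8113)*(15962 - 9047)) = sqrt(7136 - 9544*6915) = sqrt(7136 - 65996760) = sqrt(-65989624) = 2*I*sqrt(16497406)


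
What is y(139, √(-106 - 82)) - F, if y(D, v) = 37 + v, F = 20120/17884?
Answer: 160397/4471 + 2*I*√47 ≈ 35.875 + 13.711*I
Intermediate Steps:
F = 5030/4471 (F = 20120*(1/17884) = 5030/4471 ≈ 1.1250)
y(139, √(-106 - 82)) - F = (37 + √(-106 - 82)) - 1*5030/4471 = (37 + √(-188)) - 5030/4471 = (37 + 2*I*√47) - 5030/4471 = 160397/4471 + 2*I*√47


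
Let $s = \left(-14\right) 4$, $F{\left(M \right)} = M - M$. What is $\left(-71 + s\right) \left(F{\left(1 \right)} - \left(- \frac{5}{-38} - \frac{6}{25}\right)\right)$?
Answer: $- \frac{13081}{950} \approx -13.769$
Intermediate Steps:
$F{\left(M \right)} = 0$
$s = -56$
$\left(-71 + s\right) \left(F{\left(1 \right)} - \left(- \frac{5}{-38} - \frac{6}{25}\right)\right) = \left(-71 - 56\right) \left(0 - \left(- \frac{5}{-38} - \frac{6}{25}\right)\right) = - 127 \left(0 - \left(\left(-5\right) \left(- \frac{1}{38}\right) - \frac{6}{25}\right)\right) = - 127 \left(0 - \left(\frac{5}{38} - \frac{6}{25}\right)\right) = - 127 \left(0 - - \frac{103}{950}\right) = - 127 \left(0 + \frac{103}{950}\right) = \left(-127\right) \frac{103}{950} = - \frac{13081}{950}$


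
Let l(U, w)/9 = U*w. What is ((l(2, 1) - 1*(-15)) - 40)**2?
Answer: 49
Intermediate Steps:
l(U, w) = 9*U*w (l(U, w) = 9*(U*w) = 9*U*w)
((l(2, 1) - 1*(-15)) - 40)**2 = ((9*2*1 - 1*(-15)) - 40)**2 = ((18 + 15) - 40)**2 = (33 - 40)**2 = (-7)**2 = 49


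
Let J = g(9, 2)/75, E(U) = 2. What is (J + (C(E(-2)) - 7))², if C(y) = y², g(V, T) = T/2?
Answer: 50176/5625 ≈ 8.9202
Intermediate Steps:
g(V, T) = T/2 (g(V, T) = T*(½) = T/2)
J = 1/75 (J = ((½)*2)/75 = 1*(1/75) = 1/75 ≈ 0.013333)
(J + (C(E(-2)) - 7))² = (1/75 + (2² - 7))² = (1/75 + (4 - 7))² = (1/75 - 3)² = (-224/75)² = 50176/5625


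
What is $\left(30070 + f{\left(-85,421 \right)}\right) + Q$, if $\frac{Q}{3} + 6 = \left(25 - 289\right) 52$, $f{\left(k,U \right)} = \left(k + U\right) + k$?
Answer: $-10881$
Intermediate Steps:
$f{\left(k,U \right)} = U + 2 k$ ($f{\left(k,U \right)} = \left(U + k\right) + k = U + 2 k$)
$Q = -41202$ ($Q = -18 + 3 \left(25 - 289\right) 52 = -18 + 3 \left(\left(-264\right) 52\right) = -18 + 3 \left(-13728\right) = -18 - 41184 = -41202$)
$\left(30070 + f{\left(-85,421 \right)}\right) + Q = \left(30070 + \left(421 + 2 \left(-85\right)\right)\right) - 41202 = \left(30070 + \left(421 - 170\right)\right) - 41202 = \left(30070 + 251\right) - 41202 = 30321 - 41202 = -10881$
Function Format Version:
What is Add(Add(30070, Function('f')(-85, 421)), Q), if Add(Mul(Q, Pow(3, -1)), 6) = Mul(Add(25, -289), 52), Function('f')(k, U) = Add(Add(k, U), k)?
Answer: -10881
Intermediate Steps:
Function('f')(k, U) = Add(U, Mul(2, k)) (Function('f')(k, U) = Add(Add(U, k), k) = Add(U, Mul(2, k)))
Q = -41202 (Q = Add(-18, Mul(3, Mul(Add(25, -289), 52))) = Add(-18, Mul(3, Mul(-264, 52))) = Add(-18, Mul(3, -13728)) = Add(-18, -41184) = -41202)
Add(Add(30070, Function('f')(-85, 421)), Q) = Add(Add(30070, Add(421, Mul(2, -85))), -41202) = Add(Add(30070, Add(421, -170)), -41202) = Add(Add(30070, 251), -41202) = Add(30321, -41202) = -10881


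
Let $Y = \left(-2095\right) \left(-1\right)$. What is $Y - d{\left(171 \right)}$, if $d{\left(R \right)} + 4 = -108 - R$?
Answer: $2378$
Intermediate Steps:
$d{\left(R \right)} = -112 - R$ ($d{\left(R \right)} = -4 - \left(108 + R\right) = -112 - R$)
$Y = 2095$
$Y - d{\left(171 \right)} = 2095 - \left(-112 - 171\right) = 2095 - -283 = 2095 + 283 = 2378$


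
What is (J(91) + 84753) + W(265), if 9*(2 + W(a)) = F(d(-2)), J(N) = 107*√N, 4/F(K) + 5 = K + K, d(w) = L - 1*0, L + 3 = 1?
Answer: 6864827/81 + 107*√91 ≈ 85772.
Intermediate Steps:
L = -2 (L = -3 + 1 = -2)
d(w) = -2 (d(w) = -2 - 1*0 = -2 + 0 = -2)
F(K) = 4/(-5 + 2*K) (F(K) = 4/(-5 + (K + K)) = 4/(-5 + 2*K))
W(a) = -166/81 (W(a) = -2 + (4/(-5 + 2*(-2)))/9 = -2 + (4/(-5 - 4))/9 = -2 + (4/(-9))/9 = -2 + (4*(-⅑))/9 = -2 + (⅑)*(-4/9) = -2 - 4/81 = -166/81)
(J(91) + 84753) + W(265) = (107*√91 + 84753) - 166/81 = (84753 + 107*√91) - 166/81 = 6864827/81 + 107*√91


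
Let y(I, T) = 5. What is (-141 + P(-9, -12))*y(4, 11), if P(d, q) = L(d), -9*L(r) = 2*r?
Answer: -695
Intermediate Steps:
L(r) = -2*r/9
P(d, q) = -2*d/9
(-141 + P(-9, -12))*y(4, 11) = (-141 - 2/9*(-9))*5 = (-141 + 2)*5 = -139*5 = -695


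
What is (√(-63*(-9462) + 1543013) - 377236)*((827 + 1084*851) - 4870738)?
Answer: 1489111571772 - 3947427*√2139119 ≈ 1.4833e+12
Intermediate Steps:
(√(-63*(-9462) + 1543013) - 377236)*((827 + 1084*851) - 4870738) = (√(596106 + 1543013) - 377236)*((827 + 922484) - 4870738) = (√2139119 - 377236)*(923311 - 4870738) = (-377236 + √2139119)*(-3947427) = 1489111571772 - 3947427*√2139119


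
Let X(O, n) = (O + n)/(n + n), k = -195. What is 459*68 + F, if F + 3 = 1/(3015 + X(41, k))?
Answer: 18350954613/588002 ≈ 31209.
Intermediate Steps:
X(O, n) = (O + n)/(2*n) (X(O, n) = (O + n)/((2*n)) = (O + n)*(1/(2*n)) = (O + n)/(2*n))
F = -1763811/588002 (F = -3 + 1/(3015 + (½)*(41 - 195)/(-195)) = -3 + 1/(3015 + (½)*(-1/195)*(-154)) = -3 + 1/(3015 + 77/195) = -3 + 1/(588002/195) = -3 + 195/588002 = -1763811/588002 ≈ -2.9997)
459*68 + F = 459*68 - 1763811/588002 = 31212 - 1763811/588002 = 18350954613/588002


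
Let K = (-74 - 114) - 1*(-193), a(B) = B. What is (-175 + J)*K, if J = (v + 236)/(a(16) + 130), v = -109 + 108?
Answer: -126575/146 ≈ -866.95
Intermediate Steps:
v = -1
J = 235/146 (J = (-1 + 236)/(16 + 130) = 235/146 ≈ 1.6096)
K = 5 (K = -188 + 193 = 5)
(-175 + J)*K = (-175 + 235/146)*5 = -25315/146*5 = -126575/146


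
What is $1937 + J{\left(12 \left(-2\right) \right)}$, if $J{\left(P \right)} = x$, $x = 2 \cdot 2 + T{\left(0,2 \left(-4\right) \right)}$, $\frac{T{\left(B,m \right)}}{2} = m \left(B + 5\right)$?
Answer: $1861$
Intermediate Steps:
$T{\left(B,m \right)} = 2 m \left(5 + B\right)$ ($T{\left(B,m \right)} = 2 m \left(B + 5\right) = 2 m \left(5 + B\right)$)
$x = -76$ ($x = 2 \cdot 2 + 2 \cdot 2 \left(-4\right) \left(5 + 0\right) = 4 + 2 \left(-8\right) 5 = 4 - 80 = -76$)
$J{\left(P \right)} = -76$
$1937 + J{\left(12 \left(-2\right) \right)} = 1937 - 76 = 1861$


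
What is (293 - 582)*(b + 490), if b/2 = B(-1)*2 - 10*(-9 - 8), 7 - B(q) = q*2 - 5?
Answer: -256054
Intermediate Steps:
B(q) = 12 - 2*q (B(q) = 7 - (q*2 - 5) = 7 - (2*q - 5) = 7 - (-5 + 2*q) = 7 + (5 - 2*q) = 12 - 2*q)
b = 396 (b = 2*((12 - 2*(-1))*2 - 10*(-9 - 8)) = 2*((12 + 2)*2 - 10*(-17)) = 2*(14*2 + 170) = 2*(28 + 170) = 2*198 = 396)
(293 - 582)*(b + 490) = (293 - 582)*(396 + 490) = -289*886 = -256054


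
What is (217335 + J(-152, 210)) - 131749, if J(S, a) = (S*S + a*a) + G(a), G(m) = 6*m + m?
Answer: 154260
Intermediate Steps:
G(m) = 7*m
J(S, a) = S² + a² + 7*a (J(S, a) = (S*S + a*a) + 7*a = (S² + a²) + 7*a = S² + a² + 7*a)
(217335 + J(-152, 210)) - 131749 = (217335 + ((-152)² + 210² + 7*210)) - 131749 = (217335 + (23104 + 44100 + 1470)) - 131749 = (217335 + 68674) - 131749 = 286009 - 131749 = 154260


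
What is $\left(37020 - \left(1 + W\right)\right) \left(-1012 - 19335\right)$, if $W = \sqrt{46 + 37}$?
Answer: $-753225593 + 20347 \sqrt{83} \approx -7.5304 \cdot 10^{8}$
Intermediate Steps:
$W = \sqrt{83} \approx 9.1104$
$\left(37020 - \left(1 + W\right)\right) \left(-1012 - 19335\right) = \left(37020 - \left(1 + \sqrt{83}\right)\right) \left(-1012 - 19335\right) = \left(37020 - \left(1 + \sqrt{83}\right)\right) \left(-20347\right) = \left(37019 - \sqrt{83}\right) \left(-20347\right) = -753225593 + 20347 \sqrt{83}$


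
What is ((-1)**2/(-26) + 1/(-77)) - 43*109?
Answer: -9383477/2002 ≈ -4687.1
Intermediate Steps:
((-1)**2/(-26) + 1/(-77)) - 43*109 = (1*(-1/26) + 1*(-1/77)) - 4687 = (-1/26 - 1/77) - 4687 = -103/2002 - 4687 = -9383477/2002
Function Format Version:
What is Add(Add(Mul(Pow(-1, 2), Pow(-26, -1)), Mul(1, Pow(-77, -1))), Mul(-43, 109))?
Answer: Rational(-9383477, 2002) ≈ -4687.1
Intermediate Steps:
Add(Add(Mul(Pow(-1, 2), Pow(-26, -1)), Mul(1, Pow(-77, -1))), Mul(-43, 109)) = Add(Add(Mul(1, Rational(-1, 26)), Mul(1, Rational(-1, 77))), -4687) = Add(Add(Rational(-1, 26), Rational(-1, 77)), -4687) = Add(Rational(-103, 2002), -4687) = Rational(-9383477, 2002)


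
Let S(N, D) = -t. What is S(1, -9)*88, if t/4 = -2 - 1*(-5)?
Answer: -1056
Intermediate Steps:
t = 12 (t = 4*(-2 - 1*(-5)) = 4*(-2 + 5) = 4*3 = 12)
S(N, D) = -12 (S(N, D) = -1*12 = -12)
S(1, -9)*88 = -12*88 = -1056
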